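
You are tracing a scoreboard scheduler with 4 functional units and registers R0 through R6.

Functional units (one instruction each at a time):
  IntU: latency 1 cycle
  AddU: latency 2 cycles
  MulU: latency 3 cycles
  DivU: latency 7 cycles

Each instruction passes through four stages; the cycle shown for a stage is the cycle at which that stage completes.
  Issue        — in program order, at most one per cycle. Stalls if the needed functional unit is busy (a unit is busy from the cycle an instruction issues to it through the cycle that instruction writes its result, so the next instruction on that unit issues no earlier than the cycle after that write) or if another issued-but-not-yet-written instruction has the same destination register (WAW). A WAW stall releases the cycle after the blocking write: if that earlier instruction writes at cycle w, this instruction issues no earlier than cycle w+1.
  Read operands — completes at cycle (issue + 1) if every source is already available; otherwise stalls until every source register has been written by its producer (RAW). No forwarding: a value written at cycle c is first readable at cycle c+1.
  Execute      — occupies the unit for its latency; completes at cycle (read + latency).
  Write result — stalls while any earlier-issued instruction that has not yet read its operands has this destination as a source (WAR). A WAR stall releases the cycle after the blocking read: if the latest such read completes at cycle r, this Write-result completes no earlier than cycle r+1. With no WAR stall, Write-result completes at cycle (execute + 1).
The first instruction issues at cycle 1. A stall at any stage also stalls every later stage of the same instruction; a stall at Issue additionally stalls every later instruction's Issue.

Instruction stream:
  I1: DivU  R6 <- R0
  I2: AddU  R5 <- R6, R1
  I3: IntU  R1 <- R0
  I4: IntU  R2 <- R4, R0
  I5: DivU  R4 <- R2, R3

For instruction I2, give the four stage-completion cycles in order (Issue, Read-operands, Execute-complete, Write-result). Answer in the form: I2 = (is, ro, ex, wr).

t=1  I1 issues→DivU
t=2  I1 reads | I2 issues→AddU
t=3  I3 issues→IntU
t=4  I3 reads
t=5  I3 exec-done
t=9  I1 exec-done
t=10  I1 writes R6
t=11  I2 reads
t=12  I3 writes R1
t=13  I2 exec-done | I4 issues→IntU
t=14  I2 writes R5 | I4 reads | I5 issues→DivU
t=15  I4 exec-done
t=16  I4 writes R2
t=17  I5 reads
t=24  I5 exec-done
t=25  I5 writes R4

I2 = (2, 11, 13, 14)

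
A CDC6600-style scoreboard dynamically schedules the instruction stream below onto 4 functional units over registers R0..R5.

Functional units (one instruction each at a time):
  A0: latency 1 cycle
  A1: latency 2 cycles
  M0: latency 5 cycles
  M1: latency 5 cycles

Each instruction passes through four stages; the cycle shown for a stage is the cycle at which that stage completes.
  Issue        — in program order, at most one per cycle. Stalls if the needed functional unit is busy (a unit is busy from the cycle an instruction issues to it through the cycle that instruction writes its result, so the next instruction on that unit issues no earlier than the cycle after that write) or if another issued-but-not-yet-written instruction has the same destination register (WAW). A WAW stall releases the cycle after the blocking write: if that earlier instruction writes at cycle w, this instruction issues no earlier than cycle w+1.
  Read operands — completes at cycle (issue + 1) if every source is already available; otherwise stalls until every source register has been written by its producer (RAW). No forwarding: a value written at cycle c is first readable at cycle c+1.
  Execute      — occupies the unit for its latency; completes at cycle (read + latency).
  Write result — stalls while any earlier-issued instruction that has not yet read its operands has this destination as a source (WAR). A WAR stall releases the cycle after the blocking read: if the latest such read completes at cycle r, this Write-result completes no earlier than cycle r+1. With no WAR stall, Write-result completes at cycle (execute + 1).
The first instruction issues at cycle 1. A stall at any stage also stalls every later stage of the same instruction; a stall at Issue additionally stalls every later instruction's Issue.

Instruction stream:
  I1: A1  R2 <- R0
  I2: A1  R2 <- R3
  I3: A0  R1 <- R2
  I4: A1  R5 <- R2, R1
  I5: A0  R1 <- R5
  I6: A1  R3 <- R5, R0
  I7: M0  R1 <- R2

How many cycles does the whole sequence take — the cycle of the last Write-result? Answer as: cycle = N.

cycle = 28

  I1 | 1 | 2 | 4 | 5
  I2 | 6 | 7 | 9 | 10   struct: A1 busy until I1 writes@5
  I3 | 7 | 11 | 12 | 13   RAW R2: wait I2 write@10
  I4 | 11 | 14 | 16 | 17   struct: A1 busy until I2 writes@10 · RAW R1: wait I3 write@13
  I5 | 14 | 18 | 19 | 20   struct: A0 busy until I3 writes@13 · RAW R5: wait I4 write@17
  I6 | 18 | 19 | 21 | 22   struct: A1 busy until I4 writes@17
  I7 | 21 | 22 | 27 | 28   WAW R1: wait I5 write@20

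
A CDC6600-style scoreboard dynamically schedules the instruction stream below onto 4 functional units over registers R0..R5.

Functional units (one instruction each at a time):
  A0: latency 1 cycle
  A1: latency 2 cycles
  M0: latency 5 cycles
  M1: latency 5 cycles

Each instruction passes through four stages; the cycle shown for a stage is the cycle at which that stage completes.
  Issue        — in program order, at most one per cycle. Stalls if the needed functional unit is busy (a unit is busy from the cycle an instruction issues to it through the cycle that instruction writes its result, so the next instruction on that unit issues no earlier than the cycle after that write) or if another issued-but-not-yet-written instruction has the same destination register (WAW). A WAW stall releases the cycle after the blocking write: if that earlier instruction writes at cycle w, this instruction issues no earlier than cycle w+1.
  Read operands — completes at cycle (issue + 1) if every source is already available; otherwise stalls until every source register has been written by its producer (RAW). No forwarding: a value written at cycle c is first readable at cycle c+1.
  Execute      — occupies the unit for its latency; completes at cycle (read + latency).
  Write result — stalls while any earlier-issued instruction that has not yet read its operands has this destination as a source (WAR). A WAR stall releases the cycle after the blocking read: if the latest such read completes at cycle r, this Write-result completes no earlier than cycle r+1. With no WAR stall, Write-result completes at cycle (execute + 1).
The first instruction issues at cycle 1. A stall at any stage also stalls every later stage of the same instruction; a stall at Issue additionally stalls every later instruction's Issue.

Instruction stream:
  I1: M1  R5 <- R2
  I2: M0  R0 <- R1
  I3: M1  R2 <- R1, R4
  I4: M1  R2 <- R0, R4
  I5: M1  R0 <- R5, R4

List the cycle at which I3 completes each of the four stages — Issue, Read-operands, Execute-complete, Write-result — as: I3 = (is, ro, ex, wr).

I3 = (9, 10, 15, 16)

[I1] 1/2/7/8
[I2] 2/3/8/9
[I3] 9/10/15/16  (struct: M1 busy until I1 writes@8)
[I4] 17/18/23/24  (struct: M1 busy until I3 writes@16)
[I5] 25/26/31/32  (struct: M1 busy until I4 writes@24)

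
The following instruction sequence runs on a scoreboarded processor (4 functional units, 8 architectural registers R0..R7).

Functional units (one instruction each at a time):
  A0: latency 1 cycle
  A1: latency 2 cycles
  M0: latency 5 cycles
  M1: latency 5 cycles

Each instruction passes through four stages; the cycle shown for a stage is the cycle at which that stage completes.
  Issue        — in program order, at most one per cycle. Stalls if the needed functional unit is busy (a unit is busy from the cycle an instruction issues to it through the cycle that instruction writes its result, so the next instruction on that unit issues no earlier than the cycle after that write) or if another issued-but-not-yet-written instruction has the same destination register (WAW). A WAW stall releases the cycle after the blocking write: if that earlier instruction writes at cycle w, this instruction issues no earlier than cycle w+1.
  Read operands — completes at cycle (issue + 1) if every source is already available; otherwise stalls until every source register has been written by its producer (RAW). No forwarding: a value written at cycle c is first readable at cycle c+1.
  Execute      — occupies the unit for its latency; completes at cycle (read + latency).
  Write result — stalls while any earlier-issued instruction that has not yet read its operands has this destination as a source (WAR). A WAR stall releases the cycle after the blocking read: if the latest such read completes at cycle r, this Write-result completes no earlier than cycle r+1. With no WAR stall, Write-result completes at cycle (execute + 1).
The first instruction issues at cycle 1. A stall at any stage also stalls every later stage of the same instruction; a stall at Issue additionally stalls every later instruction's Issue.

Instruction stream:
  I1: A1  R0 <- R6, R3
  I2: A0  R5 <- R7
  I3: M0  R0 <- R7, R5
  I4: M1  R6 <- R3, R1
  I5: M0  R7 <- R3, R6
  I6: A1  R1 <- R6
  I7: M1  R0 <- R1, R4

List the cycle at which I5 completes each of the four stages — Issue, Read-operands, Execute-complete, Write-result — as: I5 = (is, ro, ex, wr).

I5 = (14, 15, 20, 21)

I1 -> (1, 2, 4, 5)
I2 -> (2, 3, 4, 5)
I3 -> (6, 7, 12, 13)  // WAW R0: wait I1 write@5
I4 -> (7, 8, 13, 14)
I5 -> (14, 15, 20, 21)  // struct: M0 busy until I3 writes@13
I6 -> (15, 16, 18, 19)
I7 -> (16, 20, 25, 26)  // RAW R1: wait I6 write@19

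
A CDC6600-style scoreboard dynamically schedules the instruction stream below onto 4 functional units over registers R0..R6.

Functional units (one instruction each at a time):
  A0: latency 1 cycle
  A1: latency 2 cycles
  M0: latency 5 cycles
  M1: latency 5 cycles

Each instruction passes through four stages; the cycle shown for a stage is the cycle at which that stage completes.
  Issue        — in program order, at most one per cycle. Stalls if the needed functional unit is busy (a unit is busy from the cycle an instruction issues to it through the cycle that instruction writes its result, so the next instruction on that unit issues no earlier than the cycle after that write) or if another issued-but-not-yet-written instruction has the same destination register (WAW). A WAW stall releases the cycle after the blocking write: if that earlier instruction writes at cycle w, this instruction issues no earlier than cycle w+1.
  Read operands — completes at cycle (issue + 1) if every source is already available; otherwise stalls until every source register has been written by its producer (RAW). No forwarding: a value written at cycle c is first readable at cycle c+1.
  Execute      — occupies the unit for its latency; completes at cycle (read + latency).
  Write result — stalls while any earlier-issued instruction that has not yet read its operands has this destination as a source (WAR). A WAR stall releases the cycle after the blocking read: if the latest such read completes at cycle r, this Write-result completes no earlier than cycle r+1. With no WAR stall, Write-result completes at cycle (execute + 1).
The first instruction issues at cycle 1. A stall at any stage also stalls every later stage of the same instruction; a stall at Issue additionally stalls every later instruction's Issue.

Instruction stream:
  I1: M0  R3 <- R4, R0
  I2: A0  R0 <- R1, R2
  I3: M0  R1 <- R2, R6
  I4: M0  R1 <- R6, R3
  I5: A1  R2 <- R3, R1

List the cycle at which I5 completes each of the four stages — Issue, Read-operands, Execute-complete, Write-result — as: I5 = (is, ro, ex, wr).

I1  is:1  ro:2  ex:7  wr:8
I2  is:2  ro:3  ex:4  wr:5
I3  is:9  ro:10  ex:15  wr:16  — struct: M0 busy until I1 writes@8
I4  is:17  ro:18  ex:23  wr:24  — struct: M0 busy until I3 writes@16
I5  is:18  ro:25  ex:27  wr:28  — RAW R1: wait I4 write@24

I5 = (18, 25, 27, 28)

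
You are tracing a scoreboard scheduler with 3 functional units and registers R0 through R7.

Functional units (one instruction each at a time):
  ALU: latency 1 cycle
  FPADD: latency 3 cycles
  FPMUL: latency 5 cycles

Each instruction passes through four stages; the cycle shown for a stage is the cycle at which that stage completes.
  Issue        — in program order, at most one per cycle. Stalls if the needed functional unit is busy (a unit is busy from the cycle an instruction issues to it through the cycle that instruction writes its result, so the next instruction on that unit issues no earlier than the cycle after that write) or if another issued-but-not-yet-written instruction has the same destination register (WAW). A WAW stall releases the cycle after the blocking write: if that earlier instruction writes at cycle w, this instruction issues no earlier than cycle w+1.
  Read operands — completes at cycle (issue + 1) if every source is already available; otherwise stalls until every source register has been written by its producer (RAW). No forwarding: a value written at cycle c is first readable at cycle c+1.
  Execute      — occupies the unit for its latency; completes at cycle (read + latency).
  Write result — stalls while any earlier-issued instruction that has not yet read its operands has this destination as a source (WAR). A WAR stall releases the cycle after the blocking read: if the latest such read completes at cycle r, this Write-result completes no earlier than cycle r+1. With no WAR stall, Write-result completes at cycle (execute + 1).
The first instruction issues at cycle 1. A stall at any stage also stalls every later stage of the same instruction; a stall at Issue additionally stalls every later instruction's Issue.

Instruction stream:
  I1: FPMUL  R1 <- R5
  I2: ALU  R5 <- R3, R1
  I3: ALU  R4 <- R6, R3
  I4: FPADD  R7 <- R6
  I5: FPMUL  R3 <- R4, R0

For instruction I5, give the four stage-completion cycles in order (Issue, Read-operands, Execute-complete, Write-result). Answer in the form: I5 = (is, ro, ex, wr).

I5 = (14, 16, 21, 22)

c1: I1→FPMUL
c2: I1 RO · I2→ALU
c7: I1 EX
c8: I1 WR R1
c9: I2 RO
c10: I2 EX
c11: I2 WR R5
c12: I3→ALU
c13: I3 RO · I4→FPADD
c14: I3 EX · I4 RO · I5→FPMUL
c15: I3 WR R4
c16: I5 RO
c17: I4 EX
c18: I4 WR R7
c21: I5 EX
c22: I5 WR R3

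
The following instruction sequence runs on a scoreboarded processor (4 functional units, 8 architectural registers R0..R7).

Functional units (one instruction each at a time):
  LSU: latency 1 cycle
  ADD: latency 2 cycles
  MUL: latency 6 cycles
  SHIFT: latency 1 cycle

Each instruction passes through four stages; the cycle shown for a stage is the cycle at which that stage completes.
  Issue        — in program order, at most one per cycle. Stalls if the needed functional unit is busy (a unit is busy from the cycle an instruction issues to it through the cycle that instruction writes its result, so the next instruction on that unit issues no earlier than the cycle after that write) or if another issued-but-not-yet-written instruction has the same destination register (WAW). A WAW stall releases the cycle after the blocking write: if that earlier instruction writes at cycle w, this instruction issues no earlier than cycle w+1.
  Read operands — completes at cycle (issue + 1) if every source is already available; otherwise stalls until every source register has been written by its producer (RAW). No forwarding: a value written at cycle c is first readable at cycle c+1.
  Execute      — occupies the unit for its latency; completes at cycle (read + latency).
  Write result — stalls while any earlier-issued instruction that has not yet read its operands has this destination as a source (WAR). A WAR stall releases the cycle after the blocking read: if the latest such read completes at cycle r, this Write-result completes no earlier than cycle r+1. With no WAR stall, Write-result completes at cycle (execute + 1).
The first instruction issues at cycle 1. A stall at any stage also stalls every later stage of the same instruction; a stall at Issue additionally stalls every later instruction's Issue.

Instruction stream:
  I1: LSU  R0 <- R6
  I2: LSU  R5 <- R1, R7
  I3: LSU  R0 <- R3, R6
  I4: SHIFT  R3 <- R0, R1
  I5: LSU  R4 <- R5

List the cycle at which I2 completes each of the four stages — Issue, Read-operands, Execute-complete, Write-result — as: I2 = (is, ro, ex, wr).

1) issue 1, read 2, done 3, write 4
2) issue 5, read 6, done 7, write 8  <struct: LSU busy until I1 writes@4>
3) issue 9, read 10, done 11, write 12  <struct: LSU busy until I2 writes@8>
4) issue 10, read 13, done 14, write 15  <RAW R0: wait I3 write@12>
5) issue 13, read 14, done 15, write 16  <struct: LSU busy until I3 writes@12>

I2 = (5, 6, 7, 8)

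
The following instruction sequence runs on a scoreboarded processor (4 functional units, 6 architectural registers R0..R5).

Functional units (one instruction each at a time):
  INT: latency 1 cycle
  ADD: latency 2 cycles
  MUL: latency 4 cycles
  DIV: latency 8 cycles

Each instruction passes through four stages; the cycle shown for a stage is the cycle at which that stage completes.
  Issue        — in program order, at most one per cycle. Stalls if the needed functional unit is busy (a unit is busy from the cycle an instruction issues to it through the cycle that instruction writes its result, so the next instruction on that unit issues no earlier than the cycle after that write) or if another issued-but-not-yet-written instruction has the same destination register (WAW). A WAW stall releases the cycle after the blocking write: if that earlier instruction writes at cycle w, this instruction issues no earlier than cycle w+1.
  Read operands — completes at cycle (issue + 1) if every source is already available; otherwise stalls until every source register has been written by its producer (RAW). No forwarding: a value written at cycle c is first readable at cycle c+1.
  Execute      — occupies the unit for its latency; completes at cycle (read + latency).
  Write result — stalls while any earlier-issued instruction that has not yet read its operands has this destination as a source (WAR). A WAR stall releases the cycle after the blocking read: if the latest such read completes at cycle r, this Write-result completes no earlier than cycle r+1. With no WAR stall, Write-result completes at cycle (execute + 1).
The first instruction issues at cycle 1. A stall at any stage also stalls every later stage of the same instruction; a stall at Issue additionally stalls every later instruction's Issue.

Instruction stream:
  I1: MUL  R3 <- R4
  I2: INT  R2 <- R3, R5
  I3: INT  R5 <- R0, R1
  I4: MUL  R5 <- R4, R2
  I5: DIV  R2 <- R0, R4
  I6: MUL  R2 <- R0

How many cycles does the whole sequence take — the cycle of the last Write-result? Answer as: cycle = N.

cycle = 33

[1] I1 dispatched to MUL
[2] I1 operands ready · I2 dispatched to INT
[6] I1 complete
[7] R3←I1
[8] I2 operands ready
[9] I2 complete
[10] R2←I2
[11] I3 dispatched to INT
[12] I3 operands ready
[13] I3 complete
[14] R5←I3
[15] I4 dispatched to MUL
[16] I4 operands ready · I5 dispatched to DIV
[17] I5 operands ready
[20] I4 complete
[21] R5←I4
[25] I5 complete
[26] R2←I5
[27] I6 dispatched to MUL
[28] I6 operands ready
[32] I6 complete
[33] R2←I6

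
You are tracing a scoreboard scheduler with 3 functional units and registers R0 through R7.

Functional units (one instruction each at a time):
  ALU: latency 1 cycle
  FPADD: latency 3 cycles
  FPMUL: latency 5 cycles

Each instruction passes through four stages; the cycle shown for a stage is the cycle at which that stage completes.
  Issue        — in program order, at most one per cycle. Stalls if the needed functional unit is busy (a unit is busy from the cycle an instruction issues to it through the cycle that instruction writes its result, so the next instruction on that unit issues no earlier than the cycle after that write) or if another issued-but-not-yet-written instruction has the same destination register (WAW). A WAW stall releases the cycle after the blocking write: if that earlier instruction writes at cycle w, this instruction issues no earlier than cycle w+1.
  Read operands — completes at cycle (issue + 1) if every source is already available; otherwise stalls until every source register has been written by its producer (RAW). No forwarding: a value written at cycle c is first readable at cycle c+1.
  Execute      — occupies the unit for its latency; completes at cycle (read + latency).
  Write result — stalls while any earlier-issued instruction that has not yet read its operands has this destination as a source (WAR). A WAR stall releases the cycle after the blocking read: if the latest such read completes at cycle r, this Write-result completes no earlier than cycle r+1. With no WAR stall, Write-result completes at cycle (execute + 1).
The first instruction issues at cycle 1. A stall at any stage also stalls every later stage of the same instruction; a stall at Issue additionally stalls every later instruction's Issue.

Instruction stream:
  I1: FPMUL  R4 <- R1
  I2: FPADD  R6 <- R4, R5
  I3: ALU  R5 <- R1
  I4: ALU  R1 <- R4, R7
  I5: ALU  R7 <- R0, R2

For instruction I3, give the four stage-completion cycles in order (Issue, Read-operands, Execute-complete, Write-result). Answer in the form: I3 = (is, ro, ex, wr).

I3 = (3, 4, 5, 10)

1) issue 1, read 2, done 7, write 8
2) issue 2, read 9, done 12, write 13  <RAW R4: wait I1 write@8>
3) issue 3, read 4, done 5, write 10  <WAR R5: wait I2 read@9>
4) issue 11, read 12, done 13, write 14  <struct: ALU busy until I3 writes@10>
5) issue 15, read 16, done 17, write 18  <struct: ALU busy until I4 writes@14>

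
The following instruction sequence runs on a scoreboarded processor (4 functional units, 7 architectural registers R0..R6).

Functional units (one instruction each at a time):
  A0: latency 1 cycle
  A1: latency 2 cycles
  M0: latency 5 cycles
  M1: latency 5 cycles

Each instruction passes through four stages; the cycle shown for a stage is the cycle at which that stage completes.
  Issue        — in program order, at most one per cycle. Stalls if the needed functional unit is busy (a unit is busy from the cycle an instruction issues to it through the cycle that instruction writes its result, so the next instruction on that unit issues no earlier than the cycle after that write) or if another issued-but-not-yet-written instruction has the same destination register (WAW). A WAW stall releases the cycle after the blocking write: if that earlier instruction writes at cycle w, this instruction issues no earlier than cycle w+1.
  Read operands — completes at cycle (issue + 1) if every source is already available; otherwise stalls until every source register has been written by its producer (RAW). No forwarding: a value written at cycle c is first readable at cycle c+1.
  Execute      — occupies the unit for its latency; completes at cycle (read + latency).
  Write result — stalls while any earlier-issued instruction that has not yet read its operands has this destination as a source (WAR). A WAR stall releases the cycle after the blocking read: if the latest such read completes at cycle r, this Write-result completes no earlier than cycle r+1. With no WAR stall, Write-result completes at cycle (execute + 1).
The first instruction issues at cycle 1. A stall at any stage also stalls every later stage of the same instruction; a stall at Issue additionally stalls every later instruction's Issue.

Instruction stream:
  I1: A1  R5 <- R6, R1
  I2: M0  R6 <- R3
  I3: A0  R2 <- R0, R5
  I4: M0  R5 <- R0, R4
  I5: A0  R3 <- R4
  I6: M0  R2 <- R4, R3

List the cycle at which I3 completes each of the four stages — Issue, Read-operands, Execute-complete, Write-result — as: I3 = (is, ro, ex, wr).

I3 = (3, 6, 7, 8)

[I1] 1/2/4/5
[I2] 2/3/8/9
[I3] 3/6/7/8  (RAW R5: wait I1 write@5)
[I4] 10/11/16/17  (struct: M0 busy until I2 writes@9)
[I5] 11/12/13/14
[I6] 18/19/24/25  (struct: M0 busy until I4 writes@17)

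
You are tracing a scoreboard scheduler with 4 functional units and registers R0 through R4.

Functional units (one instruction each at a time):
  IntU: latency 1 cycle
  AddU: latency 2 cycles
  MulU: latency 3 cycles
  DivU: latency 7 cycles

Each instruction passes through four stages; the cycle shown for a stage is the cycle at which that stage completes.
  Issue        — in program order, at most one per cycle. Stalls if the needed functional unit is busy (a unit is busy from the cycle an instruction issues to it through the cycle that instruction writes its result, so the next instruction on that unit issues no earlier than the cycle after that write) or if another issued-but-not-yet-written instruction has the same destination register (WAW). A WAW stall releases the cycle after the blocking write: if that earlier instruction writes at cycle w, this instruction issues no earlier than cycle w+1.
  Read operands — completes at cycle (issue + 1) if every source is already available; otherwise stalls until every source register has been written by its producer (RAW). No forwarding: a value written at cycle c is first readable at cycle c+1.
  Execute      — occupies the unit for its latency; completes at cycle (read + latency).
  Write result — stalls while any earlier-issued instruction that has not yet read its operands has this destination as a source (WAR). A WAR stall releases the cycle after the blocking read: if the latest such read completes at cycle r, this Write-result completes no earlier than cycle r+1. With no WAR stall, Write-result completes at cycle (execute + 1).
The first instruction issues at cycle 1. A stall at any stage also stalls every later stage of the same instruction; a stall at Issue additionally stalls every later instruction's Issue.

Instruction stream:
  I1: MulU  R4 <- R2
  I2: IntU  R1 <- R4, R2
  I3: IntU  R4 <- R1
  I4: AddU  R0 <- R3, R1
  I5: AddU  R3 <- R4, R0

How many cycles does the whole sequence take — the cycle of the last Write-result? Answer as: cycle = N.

cycle = 20

[1] I1 dispatched to MulU
[2] I1 operands ready | I2 dispatched to IntU
[5] I1 complete
[6] R4←I1
[7] I2 operands ready
[8] I2 complete
[9] R1←I2
[10] I3 dispatched to IntU
[11] I3 operands ready | I4 dispatched to AddU
[12] I3 complete | I4 operands ready
[13] R4←I3
[14] I4 complete
[15] R0←I4
[16] I5 dispatched to AddU
[17] I5 operands ready
[19] I5 complete
[20] R3←I5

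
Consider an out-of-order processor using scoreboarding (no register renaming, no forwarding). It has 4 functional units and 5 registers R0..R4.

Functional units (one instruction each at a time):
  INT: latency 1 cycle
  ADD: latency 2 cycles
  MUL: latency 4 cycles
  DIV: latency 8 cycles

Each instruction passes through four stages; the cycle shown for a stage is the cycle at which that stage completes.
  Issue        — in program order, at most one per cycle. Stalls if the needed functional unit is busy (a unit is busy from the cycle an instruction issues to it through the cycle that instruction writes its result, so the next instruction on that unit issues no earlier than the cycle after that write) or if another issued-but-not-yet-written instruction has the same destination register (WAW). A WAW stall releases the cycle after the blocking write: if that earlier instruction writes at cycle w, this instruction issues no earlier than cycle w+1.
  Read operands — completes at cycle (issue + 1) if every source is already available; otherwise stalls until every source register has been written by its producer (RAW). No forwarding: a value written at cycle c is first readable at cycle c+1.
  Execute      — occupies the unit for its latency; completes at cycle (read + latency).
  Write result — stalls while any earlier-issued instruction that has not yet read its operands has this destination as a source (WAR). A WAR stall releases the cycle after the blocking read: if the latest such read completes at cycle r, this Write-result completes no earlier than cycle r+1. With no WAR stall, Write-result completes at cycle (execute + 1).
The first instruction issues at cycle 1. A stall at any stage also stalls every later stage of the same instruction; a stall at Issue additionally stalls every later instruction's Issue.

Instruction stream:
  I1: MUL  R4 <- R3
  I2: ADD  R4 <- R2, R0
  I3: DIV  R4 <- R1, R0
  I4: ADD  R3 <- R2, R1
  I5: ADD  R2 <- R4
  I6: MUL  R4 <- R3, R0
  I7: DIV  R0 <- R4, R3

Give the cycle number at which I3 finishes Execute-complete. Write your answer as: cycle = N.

I1  is:1  ro:2  ex:6  wr:7
I2  is:8  ro:9  ex:11  wr:12  — WAW R4: wait I1 write@7
I3  is:13  ro:14  ex:22  wr:23  — WAW R4: wait I2 write@12
I4  is:14  ro:15  ex:17  wr:18
I5  is:19  ro:24  ex:26  wr:27  — struct: ADD busy until I4 writes@18, RAW R4: wait I3 write@23
I6  is:24  ro:25  ex:29  wr:30  — WAW R4: wait I3 write@23
I7  is:25  ro:31  ex:39  wr:40  — RAW R4: wait I6 write@30

cycle = 22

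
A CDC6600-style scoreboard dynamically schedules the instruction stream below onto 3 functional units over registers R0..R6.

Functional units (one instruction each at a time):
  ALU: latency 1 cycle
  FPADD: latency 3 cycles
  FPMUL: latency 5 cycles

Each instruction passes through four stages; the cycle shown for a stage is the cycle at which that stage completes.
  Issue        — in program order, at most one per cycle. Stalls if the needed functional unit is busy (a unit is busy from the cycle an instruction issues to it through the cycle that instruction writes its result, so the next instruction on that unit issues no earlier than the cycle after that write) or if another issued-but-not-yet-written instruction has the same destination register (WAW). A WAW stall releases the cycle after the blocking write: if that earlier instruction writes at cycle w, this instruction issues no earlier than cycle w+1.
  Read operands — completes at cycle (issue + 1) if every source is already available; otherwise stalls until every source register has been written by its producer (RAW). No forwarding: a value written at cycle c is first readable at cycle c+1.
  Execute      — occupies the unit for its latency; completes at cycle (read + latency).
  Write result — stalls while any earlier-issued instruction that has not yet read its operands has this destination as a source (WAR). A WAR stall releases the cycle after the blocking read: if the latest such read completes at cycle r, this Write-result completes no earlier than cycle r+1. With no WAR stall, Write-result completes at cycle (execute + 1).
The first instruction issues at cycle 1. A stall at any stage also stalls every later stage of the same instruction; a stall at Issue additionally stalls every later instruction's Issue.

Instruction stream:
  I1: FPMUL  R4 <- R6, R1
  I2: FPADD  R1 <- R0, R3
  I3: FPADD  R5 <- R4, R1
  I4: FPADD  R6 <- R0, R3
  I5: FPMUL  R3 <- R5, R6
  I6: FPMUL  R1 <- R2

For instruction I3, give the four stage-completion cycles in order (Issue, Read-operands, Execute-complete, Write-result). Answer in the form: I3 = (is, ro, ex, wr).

I3 = (8, 9, 12, 13)

  I1 | 1 | 2 | 7 | 8
  I2 | 2 | 3 | 6 | 7
  I3 | 8 | 9 | 12 | 13   struct: FPADD busy until I2 writes@7
  I4 | 14 | 15 | 18 | 19   struct: FPADD busy until I3 writes@13
  I5 | 15 | 20 | 25 | 26   RAW R6: wait I4 write@19
  I6 | 27 | 28 | 33 | 34   struct: FPMUL busy until I5 writes@26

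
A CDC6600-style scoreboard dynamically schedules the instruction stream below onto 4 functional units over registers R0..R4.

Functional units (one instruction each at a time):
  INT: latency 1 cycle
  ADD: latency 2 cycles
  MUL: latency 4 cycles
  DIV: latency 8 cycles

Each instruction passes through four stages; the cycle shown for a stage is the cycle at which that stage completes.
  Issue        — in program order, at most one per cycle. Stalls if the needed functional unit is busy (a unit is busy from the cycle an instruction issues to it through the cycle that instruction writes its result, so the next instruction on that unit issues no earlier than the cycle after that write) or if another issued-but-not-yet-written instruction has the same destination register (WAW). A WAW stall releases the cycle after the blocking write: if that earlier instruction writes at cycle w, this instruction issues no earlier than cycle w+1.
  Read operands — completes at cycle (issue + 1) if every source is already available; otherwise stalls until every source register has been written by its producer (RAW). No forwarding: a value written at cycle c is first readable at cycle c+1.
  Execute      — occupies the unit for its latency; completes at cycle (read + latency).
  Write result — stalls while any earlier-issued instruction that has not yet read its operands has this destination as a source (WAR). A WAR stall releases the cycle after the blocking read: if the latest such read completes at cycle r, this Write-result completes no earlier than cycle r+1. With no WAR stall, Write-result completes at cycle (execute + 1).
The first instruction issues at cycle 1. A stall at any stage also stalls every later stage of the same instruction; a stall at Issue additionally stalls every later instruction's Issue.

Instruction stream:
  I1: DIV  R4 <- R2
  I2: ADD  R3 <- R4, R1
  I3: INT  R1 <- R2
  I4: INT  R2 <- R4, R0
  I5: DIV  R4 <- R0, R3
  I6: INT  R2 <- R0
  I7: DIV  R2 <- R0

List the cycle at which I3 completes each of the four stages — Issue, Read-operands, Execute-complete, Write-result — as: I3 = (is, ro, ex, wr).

I3 = (3, 4, 5, 13)

c1: I1 issues→DIV
c2: I1 reads | I2 issues→ADD
c3: I3 issues→INT
c4: I3 reads
c5: I3 exec-done
c10: I1 exec-done
c11: I1 writes R4
c12: I2 reads
c13: I3 writes R1
c14: I2 exec-done | I4 issues→INT
c15: I2 writes R3 | I4 reads | I5 issues→DIV
c16: I4 exec-done | I5 reads
c17: I4 writes R2
c18: I6 issues→INT
c19: I6 reads
c20: I6 exec-done
c21: I6 writes R2
c24: I5 exec-done
c25: I5 writes R4
c26: I7 issues→DIV
c27: I7 reads
c35: I7 exec-done
c36: I7 writes R2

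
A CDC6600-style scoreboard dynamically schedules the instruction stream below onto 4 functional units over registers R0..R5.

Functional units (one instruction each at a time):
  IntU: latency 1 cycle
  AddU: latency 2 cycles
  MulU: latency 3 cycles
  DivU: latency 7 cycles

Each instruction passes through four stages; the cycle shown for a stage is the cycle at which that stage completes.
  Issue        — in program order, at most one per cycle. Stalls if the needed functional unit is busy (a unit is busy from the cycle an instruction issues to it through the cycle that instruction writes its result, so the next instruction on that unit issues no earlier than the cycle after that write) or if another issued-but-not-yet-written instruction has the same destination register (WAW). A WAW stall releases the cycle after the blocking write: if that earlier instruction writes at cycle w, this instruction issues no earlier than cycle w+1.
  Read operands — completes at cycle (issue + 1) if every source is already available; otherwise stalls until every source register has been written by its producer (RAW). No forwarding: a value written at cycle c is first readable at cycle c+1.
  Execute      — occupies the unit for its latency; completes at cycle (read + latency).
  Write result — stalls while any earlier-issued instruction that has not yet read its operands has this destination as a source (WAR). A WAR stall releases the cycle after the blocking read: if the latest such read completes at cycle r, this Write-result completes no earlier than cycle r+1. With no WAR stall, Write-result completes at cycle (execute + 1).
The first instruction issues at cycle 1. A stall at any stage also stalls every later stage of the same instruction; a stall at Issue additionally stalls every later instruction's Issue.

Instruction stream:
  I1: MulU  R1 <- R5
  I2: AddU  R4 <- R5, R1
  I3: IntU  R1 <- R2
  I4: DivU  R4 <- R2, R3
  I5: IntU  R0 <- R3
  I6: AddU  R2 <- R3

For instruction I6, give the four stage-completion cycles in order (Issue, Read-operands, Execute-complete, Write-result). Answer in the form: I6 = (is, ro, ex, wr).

I6 = (13, 14, 16, 17)

[I1] 1/2/5/6
[I2] 2/7/9/10  (RAW R1: wait I1 write@6)
[I3] 7/8/9/10  (WAW R1: wait I1 write@6)
[I4] 11/12/19/20  (WAW R4: wait I2 write@10)
[I5] 12/13/14/15
[I6] 13/14/16/17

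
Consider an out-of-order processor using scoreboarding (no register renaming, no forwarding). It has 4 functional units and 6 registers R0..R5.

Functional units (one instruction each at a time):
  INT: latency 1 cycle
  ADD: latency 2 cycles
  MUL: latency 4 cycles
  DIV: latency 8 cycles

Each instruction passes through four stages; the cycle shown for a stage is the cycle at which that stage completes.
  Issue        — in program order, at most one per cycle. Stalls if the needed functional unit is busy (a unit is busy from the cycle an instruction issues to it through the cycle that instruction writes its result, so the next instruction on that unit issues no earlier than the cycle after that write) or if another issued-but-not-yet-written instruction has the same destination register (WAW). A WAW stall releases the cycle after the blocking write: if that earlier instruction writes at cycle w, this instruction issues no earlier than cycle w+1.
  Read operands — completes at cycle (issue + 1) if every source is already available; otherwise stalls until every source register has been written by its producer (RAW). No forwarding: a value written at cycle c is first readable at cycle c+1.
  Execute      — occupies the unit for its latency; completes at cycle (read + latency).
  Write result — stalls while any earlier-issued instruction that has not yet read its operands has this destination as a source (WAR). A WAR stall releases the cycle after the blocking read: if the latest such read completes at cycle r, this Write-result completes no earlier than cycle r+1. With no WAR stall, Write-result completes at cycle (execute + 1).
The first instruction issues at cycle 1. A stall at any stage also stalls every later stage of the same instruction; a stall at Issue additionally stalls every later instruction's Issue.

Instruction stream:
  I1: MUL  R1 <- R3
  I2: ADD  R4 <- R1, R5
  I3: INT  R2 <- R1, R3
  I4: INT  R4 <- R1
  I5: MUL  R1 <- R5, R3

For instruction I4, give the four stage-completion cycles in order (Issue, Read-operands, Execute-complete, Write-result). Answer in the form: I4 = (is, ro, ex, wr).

I4 = (12, 13, 14, 15)

t=1  I1 dispatched to MUL
t=2  I1 operands ready; I2 dispatched to ADD
t=3  I3 dispatched to INT
t=6  I1 complete
t=7  R1←I1
t=8  I2 operands ready; I3 operands ready
t=9  I3 complete
t=10  I2 complete; R2←I3
t=11  R4←I2
t=12  I4 dispatched to INT
t=13  I4 operands ready; I5 dispatched to MUL
t=14  I4 complete; I5 operands ready
t=15  R4←I4
t=18  I5 complete
t=19  R1←I5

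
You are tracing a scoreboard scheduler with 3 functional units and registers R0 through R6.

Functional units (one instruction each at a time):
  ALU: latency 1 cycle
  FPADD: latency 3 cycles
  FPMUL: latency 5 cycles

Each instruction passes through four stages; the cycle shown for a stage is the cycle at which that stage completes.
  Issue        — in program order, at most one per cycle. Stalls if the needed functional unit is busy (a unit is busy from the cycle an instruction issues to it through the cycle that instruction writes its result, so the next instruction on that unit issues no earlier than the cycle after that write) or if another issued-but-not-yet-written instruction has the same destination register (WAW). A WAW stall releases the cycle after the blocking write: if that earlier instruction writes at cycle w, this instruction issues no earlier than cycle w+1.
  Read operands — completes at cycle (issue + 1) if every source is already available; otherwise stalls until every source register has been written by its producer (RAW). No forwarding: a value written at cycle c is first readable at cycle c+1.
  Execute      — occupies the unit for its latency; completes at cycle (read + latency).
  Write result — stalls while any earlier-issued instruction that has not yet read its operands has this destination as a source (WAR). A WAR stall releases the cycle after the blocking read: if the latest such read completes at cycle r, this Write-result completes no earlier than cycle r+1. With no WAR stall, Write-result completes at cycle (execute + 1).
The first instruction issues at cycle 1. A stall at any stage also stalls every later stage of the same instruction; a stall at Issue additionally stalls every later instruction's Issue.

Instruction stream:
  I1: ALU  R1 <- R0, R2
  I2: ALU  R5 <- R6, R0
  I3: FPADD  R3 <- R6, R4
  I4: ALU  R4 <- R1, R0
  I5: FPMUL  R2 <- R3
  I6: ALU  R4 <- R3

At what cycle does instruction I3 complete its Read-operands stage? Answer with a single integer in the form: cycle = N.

I1 -> (1, 2, 3, 4)
I2 -> (5, 6, 7, 8)  // struct: ALU busy until I1 writes@4
I3 -> (6, 7, 10, 11)
I4 -> (9, 10, 11, 12)  // struct: ALU busy until I2 writes@8
I5 -> (10, 12, 17, 18)  // RAW R3: wait I3 write@11
I6 -> (13, 14, 15, 16)  // struct: ALU busy until I4 writes@12

cycle = 7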